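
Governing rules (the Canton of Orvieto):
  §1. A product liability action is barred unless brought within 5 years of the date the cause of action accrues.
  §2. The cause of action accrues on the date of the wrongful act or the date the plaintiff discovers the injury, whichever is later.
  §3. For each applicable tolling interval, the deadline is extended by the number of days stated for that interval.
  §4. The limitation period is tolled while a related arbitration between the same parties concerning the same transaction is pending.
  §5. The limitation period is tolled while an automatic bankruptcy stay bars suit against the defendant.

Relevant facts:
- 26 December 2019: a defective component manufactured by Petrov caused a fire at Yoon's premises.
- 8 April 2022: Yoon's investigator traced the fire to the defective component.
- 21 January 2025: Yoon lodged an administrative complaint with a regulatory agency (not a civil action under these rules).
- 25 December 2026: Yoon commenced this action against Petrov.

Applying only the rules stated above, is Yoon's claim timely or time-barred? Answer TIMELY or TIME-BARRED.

TIMELY

Taking the later of the act (26 December 2019) and discovery (8 April 2022), the claim accrued on 8 April 2022.
Adding the 5 years base period to 8 April 2022 gives a deadline of 8 April 2027, before any tolling.
None of the other events listed affects the running of the period under the stated rules.
Yoon filed on 25 December 2026, before the 8 April 2027 deadline, so the action is timely.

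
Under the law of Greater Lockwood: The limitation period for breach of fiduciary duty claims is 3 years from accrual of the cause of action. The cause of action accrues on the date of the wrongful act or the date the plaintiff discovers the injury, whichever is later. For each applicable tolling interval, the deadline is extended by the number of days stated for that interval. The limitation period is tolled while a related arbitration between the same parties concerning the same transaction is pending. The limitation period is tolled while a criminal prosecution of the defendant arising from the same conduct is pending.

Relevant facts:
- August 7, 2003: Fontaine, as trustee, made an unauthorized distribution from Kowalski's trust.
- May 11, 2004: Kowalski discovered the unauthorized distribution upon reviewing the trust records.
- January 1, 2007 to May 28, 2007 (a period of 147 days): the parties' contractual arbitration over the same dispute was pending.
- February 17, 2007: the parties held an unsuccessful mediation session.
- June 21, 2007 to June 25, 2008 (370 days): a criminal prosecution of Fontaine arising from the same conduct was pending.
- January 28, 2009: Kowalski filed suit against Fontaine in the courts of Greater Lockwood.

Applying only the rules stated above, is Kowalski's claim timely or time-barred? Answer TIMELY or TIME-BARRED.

The claim accrued on May 11, 2004 — the later of the August 7, 2003 act and the May 11, 2004 discovery.
The untolled deadline — 3 years after May 11, 2004 — is May 11, 2007.
The period was tolled for 147 days by the pending related arbitration (January 1, 2007 to May 28, 2007), pushing the deadline to October 5, 2007.
Because the pending criminal prosecution ran from June 21, 2007 to June 25, 2008, the deadline is extended by 370 days to October 9, 2008.
The other events in the timeline have no effect on the limitation period under the stated rules.
Kowalski filed on January 28, 2009, after the October 9, 2008 deadline, so the action is time-barred.

TIME-BARRED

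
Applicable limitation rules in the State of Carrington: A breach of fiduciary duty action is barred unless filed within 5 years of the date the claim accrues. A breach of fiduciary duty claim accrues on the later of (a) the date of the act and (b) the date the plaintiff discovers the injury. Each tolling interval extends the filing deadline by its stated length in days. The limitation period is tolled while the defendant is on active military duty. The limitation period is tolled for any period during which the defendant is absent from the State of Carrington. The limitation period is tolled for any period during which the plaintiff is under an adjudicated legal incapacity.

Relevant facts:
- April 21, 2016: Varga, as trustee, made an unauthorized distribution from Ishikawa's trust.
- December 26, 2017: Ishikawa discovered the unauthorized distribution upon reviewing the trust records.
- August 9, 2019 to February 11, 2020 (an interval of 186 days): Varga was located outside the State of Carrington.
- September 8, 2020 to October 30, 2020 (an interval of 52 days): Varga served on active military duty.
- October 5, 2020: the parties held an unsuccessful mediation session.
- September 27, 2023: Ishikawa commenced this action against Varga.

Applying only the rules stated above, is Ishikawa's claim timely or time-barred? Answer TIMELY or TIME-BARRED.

TIME-BARRED

Because discovery on December 26, 2017 post-dates the April 21, 2016 act, accrual under the later-of rule falls on December 26, 2017.
Adding the 5 years base period to December 26, 2017 gives a deadline of December 26, 2022, before any tolling.
Because the defendant's absence from the jurisdiction ran from August 9, 2019 to February 11, 2020, the deadline is extended by 186 days to June 30, 2023.
The period was tolled for 52 days by the defendant's active military service (September 8, 2020 to October 30, 2020), pushing the deadline to August 21, 2023.
None of the other events listed affects the running of the period under the stated rules.
Ishikawa filed on September 27, 2023, after the August 21, 2023 deadline, so the action is time-barred.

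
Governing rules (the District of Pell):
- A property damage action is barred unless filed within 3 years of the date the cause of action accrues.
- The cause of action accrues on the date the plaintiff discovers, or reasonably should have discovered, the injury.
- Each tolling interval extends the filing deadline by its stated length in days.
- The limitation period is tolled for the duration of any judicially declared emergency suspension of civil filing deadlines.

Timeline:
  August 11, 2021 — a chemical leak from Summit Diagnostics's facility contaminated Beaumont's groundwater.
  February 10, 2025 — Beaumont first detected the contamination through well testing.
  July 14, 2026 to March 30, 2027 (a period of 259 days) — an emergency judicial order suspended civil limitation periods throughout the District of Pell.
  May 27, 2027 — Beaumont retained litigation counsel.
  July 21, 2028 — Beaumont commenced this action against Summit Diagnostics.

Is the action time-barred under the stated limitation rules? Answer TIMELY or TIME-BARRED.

Under the discovery rule, the claim accrued on February 10, 2025, when Beaumont discovered the injury — not on the August 11, 2021 date of the underlying act.
3 years from February 10, 2025 is February 10, 2028.
The period was tolled for 259 days by the emergency suspension of filing deadlines (July 14, 2026 to March 30, 2027), pushing the deadline to October 26, 2028.
The other events in the timeline have no effect on the limitation period under the stated rules.
The July 21, 2028 filing precedes the October 26, 2028 deadline; the claim is timely.

TIMELY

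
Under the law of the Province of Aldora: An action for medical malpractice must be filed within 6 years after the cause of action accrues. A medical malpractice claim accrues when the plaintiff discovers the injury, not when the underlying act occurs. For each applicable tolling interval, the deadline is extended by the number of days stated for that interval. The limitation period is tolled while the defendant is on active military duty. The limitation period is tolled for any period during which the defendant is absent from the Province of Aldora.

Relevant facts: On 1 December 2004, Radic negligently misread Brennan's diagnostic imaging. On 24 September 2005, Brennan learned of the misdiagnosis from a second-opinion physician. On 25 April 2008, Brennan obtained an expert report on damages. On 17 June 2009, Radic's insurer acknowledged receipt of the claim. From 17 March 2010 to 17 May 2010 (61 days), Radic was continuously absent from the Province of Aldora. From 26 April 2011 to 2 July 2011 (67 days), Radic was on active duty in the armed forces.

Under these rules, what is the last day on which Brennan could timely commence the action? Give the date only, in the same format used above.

The claim did not accrue until Brennan discovered the injury on 24 September 2005; the 1 December 2004 act date does not start the clock under the stated rule.
Adding the 6 years base period to 24 September 2005 gives a deadline of 24 September 2011, before any tolling.
The period was tolled for 61 days by the defendant's absence from the jurisdiction (17 March 2010 to 17 May 2010), pushing the deadline to 24 November 2011.
The period was tolled for 67 days by the defendant's active military service (26 April 2011 to 2 July 2011), pushing the deadline to 30 January 2012.
None of the other events listed affects the running of the period under the stated rules.

30 January 2012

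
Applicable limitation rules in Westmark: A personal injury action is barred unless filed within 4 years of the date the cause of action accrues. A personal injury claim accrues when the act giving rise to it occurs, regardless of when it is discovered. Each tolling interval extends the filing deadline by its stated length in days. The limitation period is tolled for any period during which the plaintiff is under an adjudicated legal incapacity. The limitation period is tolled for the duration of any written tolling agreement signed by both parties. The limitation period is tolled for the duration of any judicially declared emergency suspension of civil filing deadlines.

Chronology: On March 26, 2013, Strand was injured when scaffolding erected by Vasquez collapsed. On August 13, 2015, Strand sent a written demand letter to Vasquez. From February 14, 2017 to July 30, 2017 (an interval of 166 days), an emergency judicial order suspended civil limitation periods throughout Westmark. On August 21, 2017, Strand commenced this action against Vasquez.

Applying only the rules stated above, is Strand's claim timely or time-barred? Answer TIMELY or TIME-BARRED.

The claim accrued on March 26, 2013, when the wrongful act occurred.
The untolled deadline — 4 years after March 26, 2013 — is March 26, 2017.
The emergency suspension of filing deadlines from February 14, 2017 to July 30, 2017 tolled the period for 166 days, extending the deadline to September 8, 2017.
Nothing else in the chronology tolls or restarts the period.
The August 21, 2017 filing precedes the September 8, 2017 deadline; the claim is timely.

TIMELY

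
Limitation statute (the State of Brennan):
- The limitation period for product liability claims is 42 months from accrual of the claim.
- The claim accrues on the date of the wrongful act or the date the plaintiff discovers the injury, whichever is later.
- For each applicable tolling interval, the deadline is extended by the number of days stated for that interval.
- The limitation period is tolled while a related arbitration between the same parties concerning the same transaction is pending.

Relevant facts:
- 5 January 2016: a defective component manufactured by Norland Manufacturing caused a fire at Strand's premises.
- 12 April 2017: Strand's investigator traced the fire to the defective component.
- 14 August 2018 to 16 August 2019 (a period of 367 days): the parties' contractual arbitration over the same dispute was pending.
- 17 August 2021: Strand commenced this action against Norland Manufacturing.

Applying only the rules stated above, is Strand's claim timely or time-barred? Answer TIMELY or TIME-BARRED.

The claim accrued on 12 April 2017 — the later of the 5 January 2016 act and the 12 April 2017 discovery.
42 months from 12 April 2017 is 12 October 2020.
The pending related arbitration from 14 August 2018 to 16 August 2019 tolled the period for 367 days, extending the deadline to 14 October 2021.
The 17 August 2021 filing precedes the 14 October 2021 deadline; the claim is timely.

TIMELY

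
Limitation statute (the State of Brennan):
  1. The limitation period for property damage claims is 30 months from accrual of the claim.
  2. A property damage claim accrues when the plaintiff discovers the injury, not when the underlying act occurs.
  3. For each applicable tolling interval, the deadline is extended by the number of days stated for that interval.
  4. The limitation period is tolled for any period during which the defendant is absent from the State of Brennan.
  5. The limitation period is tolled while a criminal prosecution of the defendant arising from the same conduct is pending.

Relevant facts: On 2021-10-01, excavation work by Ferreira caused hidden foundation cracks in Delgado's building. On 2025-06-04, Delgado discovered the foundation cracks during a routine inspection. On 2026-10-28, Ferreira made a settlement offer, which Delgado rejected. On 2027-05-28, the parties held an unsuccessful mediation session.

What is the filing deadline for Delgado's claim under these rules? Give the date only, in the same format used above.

Accrual is tied to discovery, so the period began on 2025-06-04 rather than on 2021-10-01 when the act occurred.
30 months from 2025-06-04 is 2027-12-04.
The other events in the timeline have no effect on the limitation period under the stated rules.

2027-12-04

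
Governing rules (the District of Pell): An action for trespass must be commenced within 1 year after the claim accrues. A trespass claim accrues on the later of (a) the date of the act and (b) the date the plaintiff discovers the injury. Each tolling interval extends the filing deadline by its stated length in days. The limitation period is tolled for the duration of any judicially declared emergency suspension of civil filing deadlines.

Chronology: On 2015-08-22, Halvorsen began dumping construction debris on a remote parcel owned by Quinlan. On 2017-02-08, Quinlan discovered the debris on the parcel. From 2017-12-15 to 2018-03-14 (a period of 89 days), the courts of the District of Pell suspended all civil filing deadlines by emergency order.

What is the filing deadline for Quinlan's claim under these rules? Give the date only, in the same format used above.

2018-05-08

Taking the later of the act (2015-08-22) and discovery (2017-02-08), the claim accrued on 2017-02-08.
The untolled deadline — 1 year after 2017-02-08 — is 2018-02-08.
The period was tolled for 89 days by the emergency suspension of filing deadlines (2017-12-15 to 2018-03-14), pushing the deadline to 2018-05-08.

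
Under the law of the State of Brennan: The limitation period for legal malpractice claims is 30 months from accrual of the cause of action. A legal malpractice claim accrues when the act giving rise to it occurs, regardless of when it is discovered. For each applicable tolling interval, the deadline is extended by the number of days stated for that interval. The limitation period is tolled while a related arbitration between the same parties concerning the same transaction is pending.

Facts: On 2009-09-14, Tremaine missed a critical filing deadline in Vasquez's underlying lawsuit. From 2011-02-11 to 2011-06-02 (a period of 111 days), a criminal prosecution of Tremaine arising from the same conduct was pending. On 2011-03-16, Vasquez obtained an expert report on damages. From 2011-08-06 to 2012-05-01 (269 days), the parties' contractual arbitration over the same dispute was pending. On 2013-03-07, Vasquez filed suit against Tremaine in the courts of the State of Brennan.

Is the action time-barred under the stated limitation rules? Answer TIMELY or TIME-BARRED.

TIME-BARRED

The limitation period began to run on 2009-09-14.
Adding the 30 months base period to 2009-09-14 gives a deadline of 2012-03-14, before any tolling.
The period was tolled for 269 days by the pending related arbitration (2011-08-06 to 2012-05-01), pushing the deadline to 2012-12-08.
No stated provision tolls the period for a criminal prosecution, so the interval from 2011-02-11 to 2011-06-02 has no effect on the deadline.
None of the other events listed affects the running of the period under the stated rules.
Vasquez filed on 2013-03-07, after the 2012-12-08 deadline, so the action is time-barred.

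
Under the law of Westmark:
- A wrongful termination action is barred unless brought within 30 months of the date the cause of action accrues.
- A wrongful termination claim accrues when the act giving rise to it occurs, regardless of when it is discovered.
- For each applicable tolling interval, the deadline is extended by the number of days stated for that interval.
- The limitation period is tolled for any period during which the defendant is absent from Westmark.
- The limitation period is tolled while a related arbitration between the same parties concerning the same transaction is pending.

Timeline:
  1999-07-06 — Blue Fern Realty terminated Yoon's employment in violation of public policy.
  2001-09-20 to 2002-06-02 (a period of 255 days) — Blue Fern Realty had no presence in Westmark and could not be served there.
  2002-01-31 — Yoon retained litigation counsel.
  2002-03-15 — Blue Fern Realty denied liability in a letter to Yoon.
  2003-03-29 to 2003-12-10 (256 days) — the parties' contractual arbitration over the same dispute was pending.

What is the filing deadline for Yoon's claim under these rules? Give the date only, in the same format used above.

2002-09-18

The limitation period began to run on 1999-07-06.
Adding the 30 months base period to 1999-07-06 gives a deadline of 2002-01-06, before any tolling.
The period was tolled for 255 days by the defendant's absence from the jurisdiction (2001-09-20 to 2002-06-02), pushing the deadline to 2002-09-18.
The pending related arbitration from 2003-03-29 to 2003-12-10 began after the period had already run on 2002-09-18, so it has no tolling effect.
Nothing else in the chronology tolls or restarts the period.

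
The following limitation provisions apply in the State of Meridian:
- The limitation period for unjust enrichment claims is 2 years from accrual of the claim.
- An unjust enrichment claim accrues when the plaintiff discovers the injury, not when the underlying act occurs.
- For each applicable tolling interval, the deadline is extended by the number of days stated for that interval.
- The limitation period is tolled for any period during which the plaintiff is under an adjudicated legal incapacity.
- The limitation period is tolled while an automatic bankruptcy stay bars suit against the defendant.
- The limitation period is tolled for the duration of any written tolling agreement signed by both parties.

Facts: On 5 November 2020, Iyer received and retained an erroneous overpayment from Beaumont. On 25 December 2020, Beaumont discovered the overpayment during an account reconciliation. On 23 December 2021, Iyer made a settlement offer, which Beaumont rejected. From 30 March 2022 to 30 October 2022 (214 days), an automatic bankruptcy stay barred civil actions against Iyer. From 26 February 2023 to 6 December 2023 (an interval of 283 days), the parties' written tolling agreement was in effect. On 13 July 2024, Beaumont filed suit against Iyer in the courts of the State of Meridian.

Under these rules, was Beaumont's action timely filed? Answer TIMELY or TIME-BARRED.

TIME-BARRED

Under the discovery rule, the claim accrued on 25 December 2020, when Beaumont discovered the injury — not on the 5 November 2020 date of the underlying act.
The untolled deadline — 2 years after 25 December 2020 — is 25 December 2022.
The period was tolled for 214 days by the automatic bankruptcy stay (30 March 2022 to 30 October 2022), pushing the deadline to 27 July 2023.
The period was tolled for 283 days by the written tolling agreement (26 February 2023 to 6 December 2023), pushing the deadline to 5 May 2024.
The other events in the timeline have no effect on the limitation period under the stated rules.
The 13 July 2024 filing falls after the 5 May 2024 deadline; the claim is time-barred.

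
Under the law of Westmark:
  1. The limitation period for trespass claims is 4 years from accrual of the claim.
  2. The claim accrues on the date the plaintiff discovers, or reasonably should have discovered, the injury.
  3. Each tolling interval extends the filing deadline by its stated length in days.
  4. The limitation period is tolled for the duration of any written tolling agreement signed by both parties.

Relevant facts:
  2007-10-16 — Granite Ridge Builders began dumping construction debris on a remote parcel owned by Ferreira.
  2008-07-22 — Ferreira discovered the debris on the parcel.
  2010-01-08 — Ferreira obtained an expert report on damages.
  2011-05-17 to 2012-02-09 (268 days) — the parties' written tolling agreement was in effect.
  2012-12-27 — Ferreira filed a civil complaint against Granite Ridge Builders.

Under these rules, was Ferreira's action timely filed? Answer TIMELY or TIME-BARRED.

TIMELY

The claim did not accrue until Ferreira discovered the injury on 2008-07-22; the 2007-10-16 act date does not start the clock under the stated rule.
The untolled deadline — 4 years after 2008-07-22 — is 2012-07-22.
The period was tolled for 268 days by the written tolling agreement (2011-05-17 to 2012-02-09), pushing the deadline to 2013-04-16.
None of the other events listed affects the running of the period under the stated rules.
Ferreira filed on 2012-12-27, before the 2013-04-16 deadline, so the action is timely.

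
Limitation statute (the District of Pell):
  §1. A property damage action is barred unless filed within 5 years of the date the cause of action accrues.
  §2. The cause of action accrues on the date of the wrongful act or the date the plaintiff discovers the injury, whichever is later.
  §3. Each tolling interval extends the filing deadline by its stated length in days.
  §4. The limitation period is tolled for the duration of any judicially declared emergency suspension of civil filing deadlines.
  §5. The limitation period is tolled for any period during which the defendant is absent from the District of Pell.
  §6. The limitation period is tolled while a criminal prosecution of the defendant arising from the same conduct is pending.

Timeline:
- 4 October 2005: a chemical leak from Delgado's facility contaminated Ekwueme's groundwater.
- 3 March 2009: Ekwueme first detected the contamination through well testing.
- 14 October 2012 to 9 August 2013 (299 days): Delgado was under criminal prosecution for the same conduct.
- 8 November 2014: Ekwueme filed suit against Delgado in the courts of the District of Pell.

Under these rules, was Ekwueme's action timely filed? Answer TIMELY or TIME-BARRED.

TIMELY

The claim accrued on 3 March 2009 — the later of the 4 October 2005 act and the 3 March 2009 discovery.
5 years from 3 March 2009 is 3 March 2014.
The pending criminal prosecution from 14 October 2012 to 9 August 2013 tolled the period for 299 days, extending the deadline to 27 December 2014.
The 8 November 2014 filing precedes the 27 December 2014 deadline; the claim is timely.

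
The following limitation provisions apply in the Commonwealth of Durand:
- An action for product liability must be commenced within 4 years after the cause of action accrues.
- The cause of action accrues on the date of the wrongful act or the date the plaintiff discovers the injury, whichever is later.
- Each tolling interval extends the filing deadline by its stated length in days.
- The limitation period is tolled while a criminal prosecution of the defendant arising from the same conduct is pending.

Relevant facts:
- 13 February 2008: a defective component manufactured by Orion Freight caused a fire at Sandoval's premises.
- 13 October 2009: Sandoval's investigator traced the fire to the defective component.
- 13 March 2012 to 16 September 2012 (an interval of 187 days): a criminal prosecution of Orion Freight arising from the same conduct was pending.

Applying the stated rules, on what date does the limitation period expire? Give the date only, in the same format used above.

18 April 2014

Because discovery on 13 October 2009 post-dates the 13 February 2008 act, accrual under the later-of rule falls on 13 October 2009.
The untolled deadline — 4 years after 13 October 2009 — is 13 October 2013.
Because the pending criminal prosecution ran from 13 March 2012 to 16 September 2012, the deadline is extended by 187 days to 18 April 2014.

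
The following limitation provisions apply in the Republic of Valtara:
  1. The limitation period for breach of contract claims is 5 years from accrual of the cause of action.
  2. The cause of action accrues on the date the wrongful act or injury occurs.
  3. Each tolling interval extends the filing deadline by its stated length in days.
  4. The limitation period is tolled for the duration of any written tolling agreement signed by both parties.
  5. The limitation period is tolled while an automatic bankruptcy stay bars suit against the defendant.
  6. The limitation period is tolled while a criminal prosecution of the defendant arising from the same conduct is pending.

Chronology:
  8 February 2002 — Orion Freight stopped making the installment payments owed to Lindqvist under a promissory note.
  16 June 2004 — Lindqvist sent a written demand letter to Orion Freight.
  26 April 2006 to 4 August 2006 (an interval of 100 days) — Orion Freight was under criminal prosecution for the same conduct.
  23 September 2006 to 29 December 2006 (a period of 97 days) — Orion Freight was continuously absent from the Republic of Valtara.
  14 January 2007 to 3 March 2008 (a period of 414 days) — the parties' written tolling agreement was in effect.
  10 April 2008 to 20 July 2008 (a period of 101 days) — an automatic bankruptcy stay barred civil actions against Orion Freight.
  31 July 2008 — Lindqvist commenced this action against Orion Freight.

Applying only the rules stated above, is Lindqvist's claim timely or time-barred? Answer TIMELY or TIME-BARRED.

The limitation period began to run on 8 February 2002.
Adding the 5 years base period to 8 February 2002 gives a deadline of 8 February 2007, before any tolling.
The pending criminal prosecution from 26 April 2006 to 4 August 2006 tolled the period for 100 days, extending the deadline to 19 May 2007.
The period was tolled for 414 days by the written tolling agreement (14 January 2007 to 3 March 2008), pushing the deadline to 6 July 2008.
The automatic bankruptcy stay from 10 April 2008 to 20 July 2008 tolled the period for 101 days, extending the deadline to 15 October 2008.
Although the defendant's absence ran from 23 September 2006 to 29 December 2006, the stated rules do not make that a tolling event, so it is disregarded.
Nothing else in the chronology tolls or restarts the period.
Lindqvist filed on 31 July 2008, before the 15 October 2008 deadline, so the action is timely.

TIMELY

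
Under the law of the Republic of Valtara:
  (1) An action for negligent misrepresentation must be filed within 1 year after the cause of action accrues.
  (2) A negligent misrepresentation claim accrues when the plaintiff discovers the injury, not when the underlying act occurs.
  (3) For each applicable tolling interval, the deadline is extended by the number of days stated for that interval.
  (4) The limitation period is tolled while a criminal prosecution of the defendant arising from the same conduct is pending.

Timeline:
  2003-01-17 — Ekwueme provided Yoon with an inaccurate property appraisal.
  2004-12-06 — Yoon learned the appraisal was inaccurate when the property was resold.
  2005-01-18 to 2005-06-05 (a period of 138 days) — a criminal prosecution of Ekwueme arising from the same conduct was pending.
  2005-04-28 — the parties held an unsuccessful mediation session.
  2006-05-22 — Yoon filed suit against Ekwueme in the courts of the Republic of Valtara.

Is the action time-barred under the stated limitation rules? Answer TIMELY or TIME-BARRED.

Accrual is tied to discovery, so the period began on 2004-12-06 rather than on 2003-01-17 when the act occurred.
The untolled deadline — 1 year after 2004-12-06 — is 2005-12-06.
Because the pending criminal prosecution ran from 2005-01-18 to 2005-06-05, the deadline is extended by 138 days to 2006-04-23.
None of the other events listed affects the running of the period under the stated rules.
The 2006-05-22 filing falls after the 2006-04-23 deadline; the claim is time-barred.

TIME-BARRED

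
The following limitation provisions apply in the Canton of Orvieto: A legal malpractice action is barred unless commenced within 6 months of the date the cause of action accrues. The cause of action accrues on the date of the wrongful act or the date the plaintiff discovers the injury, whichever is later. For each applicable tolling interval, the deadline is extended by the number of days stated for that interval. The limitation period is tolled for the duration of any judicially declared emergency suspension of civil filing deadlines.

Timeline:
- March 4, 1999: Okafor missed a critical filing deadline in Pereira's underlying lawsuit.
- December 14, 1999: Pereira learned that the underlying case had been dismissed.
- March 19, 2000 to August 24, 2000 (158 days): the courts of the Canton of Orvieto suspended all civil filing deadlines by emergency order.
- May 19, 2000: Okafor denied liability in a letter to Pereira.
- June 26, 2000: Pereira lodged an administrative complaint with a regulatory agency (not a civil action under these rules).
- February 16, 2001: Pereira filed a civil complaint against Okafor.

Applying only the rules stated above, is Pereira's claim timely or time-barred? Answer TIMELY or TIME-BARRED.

TIME-BARRED

Because discovery on December 14, 1999 post-dates the March 4, 1999 act, accrual under the later-of rule falls on December 14, 1999.
The untolled deadline — 6 months after December 14, 1999 — is June 14, 2000.
The emergency suspension of filing deadlines from March 19, 2000 to August 24, 2000 tolled the period for 158 days, extending the deadline to November 19, 2000.
The other events in the timeline have no effect on the limitation period under the stated rules.
Pereira filed on February 16, 2001, after the November 19, 2000 deadline, so the action is time-barred.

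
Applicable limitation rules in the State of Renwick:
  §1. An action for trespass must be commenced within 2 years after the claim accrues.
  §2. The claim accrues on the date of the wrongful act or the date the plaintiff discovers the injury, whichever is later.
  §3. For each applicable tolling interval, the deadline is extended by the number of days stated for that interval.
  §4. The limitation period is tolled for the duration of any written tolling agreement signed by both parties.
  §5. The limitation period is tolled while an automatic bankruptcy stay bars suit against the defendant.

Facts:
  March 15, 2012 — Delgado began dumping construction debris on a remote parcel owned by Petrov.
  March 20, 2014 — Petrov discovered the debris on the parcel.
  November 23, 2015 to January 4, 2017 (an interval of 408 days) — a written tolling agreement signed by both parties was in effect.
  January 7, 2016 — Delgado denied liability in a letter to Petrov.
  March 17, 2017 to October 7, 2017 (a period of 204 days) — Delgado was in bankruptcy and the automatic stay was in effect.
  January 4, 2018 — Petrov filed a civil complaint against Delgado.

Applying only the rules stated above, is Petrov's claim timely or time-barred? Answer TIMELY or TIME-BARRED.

TIME-BARRED

Taking the later of the act (March 15, 2012) and discovery (March 20, 2014), the claim accrued on March 20, 2014.
Adding the 2 years base period to March 20, 2014 gives a deadline of March 20, 2016, before any tolling.
The period was tolled for 408 days by the written tolling agreement (November 23, 2015 to January 4, 2017), pushing the deadline to May 2, 2017.
The period was tolled for 204 days by the automatic bankruptcy stay (March 17, 2017 to October 7, 2017), pushing the deadline to November 22, 2017.
The other events in the timeline have no effect on the limitation period under the stated rules.
Petrov filed on January 4, 2018, after the November 22, 2017 deadline, so the action is time-barred.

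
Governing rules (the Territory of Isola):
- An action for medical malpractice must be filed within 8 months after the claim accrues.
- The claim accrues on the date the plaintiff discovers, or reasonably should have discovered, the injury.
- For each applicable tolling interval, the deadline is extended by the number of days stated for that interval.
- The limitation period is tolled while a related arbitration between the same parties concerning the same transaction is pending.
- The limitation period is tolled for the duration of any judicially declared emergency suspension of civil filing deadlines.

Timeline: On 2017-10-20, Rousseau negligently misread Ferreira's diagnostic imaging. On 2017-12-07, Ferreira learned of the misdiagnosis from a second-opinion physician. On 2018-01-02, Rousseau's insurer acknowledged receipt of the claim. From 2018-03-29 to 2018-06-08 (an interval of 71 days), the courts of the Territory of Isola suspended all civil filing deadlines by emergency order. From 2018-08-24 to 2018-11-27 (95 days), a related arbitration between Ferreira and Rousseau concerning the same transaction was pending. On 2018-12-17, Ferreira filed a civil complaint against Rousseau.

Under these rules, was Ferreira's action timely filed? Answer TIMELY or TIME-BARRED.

Accrual is tied to discovery, so the period began on 2017-12-07 rather than on 2017-10-20 when the act occurred.
8 months from 2017-12-07 is 2018-08-07.
The period was tolled for 71 days by the emergency suspension of filing deadlines (2018-03-29 to 2018-06-08), pushing the deadline to 2018-10-17.
Because the pending related arbitration ran from 2018-08-24 to 2018-11-27, the deadline is extended by 95 days to 2019-01-20.
None of the other events listed affects the running of the period under the stated rules.
Filing on 2018-12-17 beat the 2019-01-20 deadline — the action is timely.

TIMELY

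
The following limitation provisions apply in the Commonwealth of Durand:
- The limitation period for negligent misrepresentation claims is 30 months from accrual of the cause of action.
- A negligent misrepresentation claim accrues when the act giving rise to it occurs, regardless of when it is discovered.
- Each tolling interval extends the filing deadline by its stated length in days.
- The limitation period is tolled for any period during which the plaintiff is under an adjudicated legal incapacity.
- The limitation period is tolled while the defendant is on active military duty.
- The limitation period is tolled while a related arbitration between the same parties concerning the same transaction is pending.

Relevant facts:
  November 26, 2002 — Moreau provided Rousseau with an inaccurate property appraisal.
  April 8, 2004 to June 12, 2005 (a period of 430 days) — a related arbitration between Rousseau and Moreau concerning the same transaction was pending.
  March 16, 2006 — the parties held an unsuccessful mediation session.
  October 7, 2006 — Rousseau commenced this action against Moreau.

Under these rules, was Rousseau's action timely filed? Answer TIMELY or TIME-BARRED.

The limitation period began to run on November 26, 2002.
Adding the 30 months base period to November 26, 2002 gives a deadline of May 26, 2005, before any tolling.
The pending related arbitration from April 8, 2004 to June 12, 2005 tolled the period for 430 days, extending the deadline to July 30, 2006.
Nothing else in the chronology tolls or restarts the period.
Filing on October 7, 2006 missed the July 30, 2006 deadline — the action is time-barred.

TIME-BARRED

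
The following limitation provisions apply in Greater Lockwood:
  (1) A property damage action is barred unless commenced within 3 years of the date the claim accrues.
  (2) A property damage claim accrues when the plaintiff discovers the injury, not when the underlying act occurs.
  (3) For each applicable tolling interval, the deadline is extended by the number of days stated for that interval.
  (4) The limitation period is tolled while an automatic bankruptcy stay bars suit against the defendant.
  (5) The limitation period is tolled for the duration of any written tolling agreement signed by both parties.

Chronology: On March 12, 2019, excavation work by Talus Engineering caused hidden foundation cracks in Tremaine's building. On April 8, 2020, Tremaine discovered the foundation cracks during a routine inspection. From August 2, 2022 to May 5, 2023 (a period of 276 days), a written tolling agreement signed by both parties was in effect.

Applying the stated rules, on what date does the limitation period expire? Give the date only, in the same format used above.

Accrual is tied to discovery, so the period began on April 8, 2020 rather than on March 12, 2019 when the act occurred.
Adding the 3 years base period to April 8, 2020 gives a deadline of April 8, 2023, before any tolling.
The period was tolled for 276 days by the written tolling agreement (August 2, 2022 to May 5, 2023), pushing the deadline to January 9, 2024.

January 9, 2024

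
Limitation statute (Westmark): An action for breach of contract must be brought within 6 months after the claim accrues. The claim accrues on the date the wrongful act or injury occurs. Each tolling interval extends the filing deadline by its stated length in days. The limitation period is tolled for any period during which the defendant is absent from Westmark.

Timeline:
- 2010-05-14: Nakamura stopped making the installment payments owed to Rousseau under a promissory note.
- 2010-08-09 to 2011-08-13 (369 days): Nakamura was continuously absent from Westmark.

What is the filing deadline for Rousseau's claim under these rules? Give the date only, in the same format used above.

2011-11-18

The claim accrued on 2010-05-14, the date of the act.
6 months from 2010-05-14 is 2010-11-14.
Because the defendant's absence from the jurisdiction ran from 2010-08-09 to 2011-08-13, the deadline is extended by 369 days to 2011-11-18.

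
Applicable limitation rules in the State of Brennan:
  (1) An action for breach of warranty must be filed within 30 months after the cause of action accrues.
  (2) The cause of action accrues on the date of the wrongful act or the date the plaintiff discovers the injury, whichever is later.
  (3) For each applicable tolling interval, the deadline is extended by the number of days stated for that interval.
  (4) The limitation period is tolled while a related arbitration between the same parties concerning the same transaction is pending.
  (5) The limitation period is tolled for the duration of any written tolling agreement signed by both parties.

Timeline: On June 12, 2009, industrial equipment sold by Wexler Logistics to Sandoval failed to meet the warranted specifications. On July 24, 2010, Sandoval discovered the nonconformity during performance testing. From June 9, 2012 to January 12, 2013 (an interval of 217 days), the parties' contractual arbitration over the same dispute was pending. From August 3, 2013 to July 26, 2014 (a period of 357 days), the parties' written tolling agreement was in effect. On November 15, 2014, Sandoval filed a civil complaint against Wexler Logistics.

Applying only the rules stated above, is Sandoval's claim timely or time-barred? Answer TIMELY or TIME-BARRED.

TIME-BARRED

Because discovery on July 24, 2010 post-dates the June 12, 2009 act, accrual under the later-of rule falls on July 24, 2010.
Adding the 30 months base period to July 24, 2010 gives a deadline of January 24, 2013, before any tolling.
The period was tolled for 217 days by the pending related arbitration (June 9, 2012 to January 12, 2013), pushing the deadline to August 29, 2013.
Because the written tolling agreement ran from August 3, 2013 to July 26, 2014, the deadline is extended by 357 days to August 21, 2014.
The November 15, 2014 filing falls after the August 21, 2014 deadline; the claim is time-barred.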